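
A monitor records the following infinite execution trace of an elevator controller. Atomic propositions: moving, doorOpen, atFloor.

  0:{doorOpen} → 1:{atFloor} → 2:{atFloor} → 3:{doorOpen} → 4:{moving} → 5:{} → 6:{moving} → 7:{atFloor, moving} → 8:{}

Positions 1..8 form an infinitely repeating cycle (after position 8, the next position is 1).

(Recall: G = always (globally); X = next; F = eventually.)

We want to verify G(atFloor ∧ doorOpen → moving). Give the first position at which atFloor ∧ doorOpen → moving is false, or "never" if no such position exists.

atFloor ∧ doorOpen → moving holds at every position 0..8, and those are all the positions the trace ever visits, so the invariant G(atFloor ∧ doorOpen → moving) is never violated.

never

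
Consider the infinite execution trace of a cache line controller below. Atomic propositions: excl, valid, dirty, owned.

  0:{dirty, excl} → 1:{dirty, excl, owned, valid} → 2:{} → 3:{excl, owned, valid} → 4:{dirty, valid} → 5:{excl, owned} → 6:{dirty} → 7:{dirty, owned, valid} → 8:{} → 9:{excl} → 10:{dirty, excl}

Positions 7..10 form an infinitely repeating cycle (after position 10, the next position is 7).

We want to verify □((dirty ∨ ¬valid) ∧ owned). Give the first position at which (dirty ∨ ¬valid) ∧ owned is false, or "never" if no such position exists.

At position 0 the labels are {dirty, excl}, so (dirty ∨ ¬valid) ∧ owned is false there. This is the first violation.

0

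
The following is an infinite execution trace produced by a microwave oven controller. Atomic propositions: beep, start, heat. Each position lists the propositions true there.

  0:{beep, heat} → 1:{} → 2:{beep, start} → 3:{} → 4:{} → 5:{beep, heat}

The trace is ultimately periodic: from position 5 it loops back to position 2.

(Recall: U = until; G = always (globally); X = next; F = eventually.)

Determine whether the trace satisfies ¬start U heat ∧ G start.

Walking from position 0: heat first holds at position 0, and ¬start holds at every earlier position along the way, so ¬start U heat holds.
start must hold at every position from 0 onward. It fails at position 0, so G start is false.
At position 0: ¬start U heat is true; G start is false; so ¬start U heat ∧ G start is false.

No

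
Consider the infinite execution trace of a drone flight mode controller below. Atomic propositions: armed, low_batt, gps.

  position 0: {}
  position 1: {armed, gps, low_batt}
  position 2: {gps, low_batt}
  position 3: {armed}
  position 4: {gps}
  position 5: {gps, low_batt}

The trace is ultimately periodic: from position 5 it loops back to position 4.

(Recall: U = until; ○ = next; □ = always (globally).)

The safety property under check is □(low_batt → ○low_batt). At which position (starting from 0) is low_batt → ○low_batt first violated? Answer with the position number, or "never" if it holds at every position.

2

Check low_batt → ○low_batt at each position in order: 0 ✓, 1 ✓.
At position 2 the labels are {gps, low_batt} and the next position 3 has {armed}, so low_batt → ○low_batt is false there. This is the first violation.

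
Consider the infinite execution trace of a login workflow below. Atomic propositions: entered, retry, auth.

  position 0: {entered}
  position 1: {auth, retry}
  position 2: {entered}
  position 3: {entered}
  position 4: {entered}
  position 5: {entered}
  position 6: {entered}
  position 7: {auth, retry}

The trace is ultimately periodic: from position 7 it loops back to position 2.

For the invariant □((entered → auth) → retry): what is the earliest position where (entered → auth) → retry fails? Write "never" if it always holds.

never

(entered → auth) → retry holds at every position 0..7, and those are all the positions the trace ever visits, so the invariant □((entered → auth) → retry) is never violated.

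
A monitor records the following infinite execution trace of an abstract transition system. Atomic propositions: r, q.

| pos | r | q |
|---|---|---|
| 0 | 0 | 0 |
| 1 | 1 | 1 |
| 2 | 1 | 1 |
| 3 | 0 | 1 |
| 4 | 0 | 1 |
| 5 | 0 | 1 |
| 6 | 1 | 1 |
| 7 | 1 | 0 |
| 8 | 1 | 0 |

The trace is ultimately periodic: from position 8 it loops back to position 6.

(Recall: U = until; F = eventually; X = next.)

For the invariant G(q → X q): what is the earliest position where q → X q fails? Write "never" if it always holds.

Check q → X q at each position in order: 0 ✓, 1 ✓, 2 ✓, 3 ✓, 4 ✓, 5 ✓.
At position 6 the labels are {q, r} and the next position 7 has {r}, so q → X q is false there. This is the first violation.

6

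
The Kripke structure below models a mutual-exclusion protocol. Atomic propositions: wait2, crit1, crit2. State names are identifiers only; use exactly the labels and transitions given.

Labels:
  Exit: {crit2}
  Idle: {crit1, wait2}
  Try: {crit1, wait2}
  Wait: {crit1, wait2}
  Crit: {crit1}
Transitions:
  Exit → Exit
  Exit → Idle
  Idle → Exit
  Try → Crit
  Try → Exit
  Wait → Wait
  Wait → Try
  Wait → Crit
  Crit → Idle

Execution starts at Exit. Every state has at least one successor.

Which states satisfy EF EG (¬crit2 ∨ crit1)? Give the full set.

{Wait}

States satisfying EG (¬crit2 ∨ crit1): {Wait}.
States satisfying EF EG (¬crit2 ∨ crit1): {Wait}.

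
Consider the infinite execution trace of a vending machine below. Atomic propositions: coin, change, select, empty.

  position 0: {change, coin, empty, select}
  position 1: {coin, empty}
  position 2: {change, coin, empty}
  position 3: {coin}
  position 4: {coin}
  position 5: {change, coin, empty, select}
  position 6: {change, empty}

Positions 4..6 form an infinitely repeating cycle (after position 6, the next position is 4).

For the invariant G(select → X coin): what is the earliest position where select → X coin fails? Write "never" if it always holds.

Check select → X coin at each position in order: 0 ✓, 1 ✓, 2 ✓, 3 ✓, 4 ✓.
At position 5 the labels are {change, coin, empty, select} and the next position 6 has {change, empty}, so select → X coin is false there. This is the first violation.

5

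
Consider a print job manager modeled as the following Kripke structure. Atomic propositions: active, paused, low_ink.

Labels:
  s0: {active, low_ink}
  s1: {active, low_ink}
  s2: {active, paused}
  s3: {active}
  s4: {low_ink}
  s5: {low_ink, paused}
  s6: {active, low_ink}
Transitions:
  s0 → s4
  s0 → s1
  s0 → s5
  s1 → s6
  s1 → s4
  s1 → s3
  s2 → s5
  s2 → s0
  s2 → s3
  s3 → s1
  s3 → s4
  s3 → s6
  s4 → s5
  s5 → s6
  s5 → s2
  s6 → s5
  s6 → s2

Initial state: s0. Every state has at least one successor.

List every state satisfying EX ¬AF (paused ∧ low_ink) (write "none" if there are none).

{s0, s1, s2, s3, s5, s6}

States satisfying ¬AF (paused ∧ low_ink): {s0, s1, s2, s3, s6}.
States satisfying EX ¬AF (paused ∧ low_ink): {s0, s1, s2, s3, s5, s6}.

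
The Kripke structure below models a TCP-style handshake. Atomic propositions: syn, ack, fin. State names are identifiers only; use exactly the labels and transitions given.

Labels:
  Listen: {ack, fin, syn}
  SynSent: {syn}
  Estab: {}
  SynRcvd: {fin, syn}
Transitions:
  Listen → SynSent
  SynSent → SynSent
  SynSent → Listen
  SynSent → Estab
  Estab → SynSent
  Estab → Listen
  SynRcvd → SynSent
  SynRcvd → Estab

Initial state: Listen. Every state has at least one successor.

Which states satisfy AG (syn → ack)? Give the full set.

none

States satisfying syn → ack: {Listen, Estab}.
States satisfying AG (syn → ack): ∅.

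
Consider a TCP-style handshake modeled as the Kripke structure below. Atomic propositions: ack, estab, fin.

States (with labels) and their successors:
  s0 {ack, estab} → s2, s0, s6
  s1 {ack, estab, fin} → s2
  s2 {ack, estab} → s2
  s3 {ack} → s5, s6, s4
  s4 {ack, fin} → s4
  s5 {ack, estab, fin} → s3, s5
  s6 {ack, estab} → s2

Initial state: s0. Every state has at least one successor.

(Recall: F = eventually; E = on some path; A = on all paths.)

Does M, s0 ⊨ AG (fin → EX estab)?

States satisfying fin → EX estab: {s0, s1, s2, s3, s5, s6}.
States satisfying AG (fin → EX estab): {s0, s1, s2, s6}.
Every state reachable from s0 satisfies fin → EX estab.
s0 ∈ Sat(AG (fin → EX estab)).

Satisfied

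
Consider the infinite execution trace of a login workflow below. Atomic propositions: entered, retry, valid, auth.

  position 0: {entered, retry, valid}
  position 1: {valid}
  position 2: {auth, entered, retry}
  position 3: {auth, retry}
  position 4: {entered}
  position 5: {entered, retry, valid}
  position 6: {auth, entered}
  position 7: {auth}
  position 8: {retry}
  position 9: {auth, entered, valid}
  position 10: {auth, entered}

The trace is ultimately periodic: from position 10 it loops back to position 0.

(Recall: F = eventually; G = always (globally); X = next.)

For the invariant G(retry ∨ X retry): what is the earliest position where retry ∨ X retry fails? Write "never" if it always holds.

6

Check retry ∨ X retry at each position in order: 0 ✓, 1 ✓, 2 ✓, 3 ✓, 4 ✓, 5 ✓.
At position 6 the labels are {auth, entered} and the next position 7 has {auth}, so retry ∨ X retry is false there. This is the first violation.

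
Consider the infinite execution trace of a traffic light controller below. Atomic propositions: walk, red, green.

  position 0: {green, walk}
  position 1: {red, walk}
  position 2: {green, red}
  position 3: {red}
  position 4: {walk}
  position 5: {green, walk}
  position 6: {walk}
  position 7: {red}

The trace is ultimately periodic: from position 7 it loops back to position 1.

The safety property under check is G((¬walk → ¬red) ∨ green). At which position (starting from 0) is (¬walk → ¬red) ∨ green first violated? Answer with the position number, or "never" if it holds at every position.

3

Check (¬walk → ¬red) ∨ green at each position in order: 0 ✓, 1 ✓, 2 ✓.
At position 3 the labels are {red}, so (¬walk → ¬red) ∨ green is false there. This is the first violation.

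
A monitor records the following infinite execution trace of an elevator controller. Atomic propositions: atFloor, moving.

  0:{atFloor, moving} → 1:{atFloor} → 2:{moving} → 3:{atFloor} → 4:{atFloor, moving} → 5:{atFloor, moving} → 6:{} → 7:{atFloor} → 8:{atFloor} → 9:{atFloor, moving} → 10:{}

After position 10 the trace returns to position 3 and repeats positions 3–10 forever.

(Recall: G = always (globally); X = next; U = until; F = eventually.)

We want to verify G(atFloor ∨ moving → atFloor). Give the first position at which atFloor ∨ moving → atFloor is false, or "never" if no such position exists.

2

Check atFloor ∨ moving → atFloor at each position in order: 0 ✓, 1 ✓.
At position 2 the labels are {moving}, so atFloor ∨ moving → atFloor is false there. This is the first violation.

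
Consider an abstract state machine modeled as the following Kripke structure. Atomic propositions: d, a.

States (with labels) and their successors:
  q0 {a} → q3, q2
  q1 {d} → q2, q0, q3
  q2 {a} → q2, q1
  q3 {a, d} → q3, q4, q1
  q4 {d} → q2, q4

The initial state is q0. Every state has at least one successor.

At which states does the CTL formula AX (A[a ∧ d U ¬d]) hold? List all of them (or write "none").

States satisfying A[a ∧ d U ¬d]: {q0, q2}.
States satisfying AX (A[a ∧ d U ¬d]): ∅.

none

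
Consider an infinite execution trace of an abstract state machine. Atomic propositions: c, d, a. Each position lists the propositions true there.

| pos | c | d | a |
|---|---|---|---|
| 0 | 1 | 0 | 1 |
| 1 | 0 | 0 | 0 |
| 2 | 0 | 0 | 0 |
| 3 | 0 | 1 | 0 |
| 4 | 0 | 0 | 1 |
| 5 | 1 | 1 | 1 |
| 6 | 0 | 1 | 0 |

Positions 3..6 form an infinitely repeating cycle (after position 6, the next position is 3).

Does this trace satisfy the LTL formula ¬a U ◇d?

Yes

Walking from position 0: ◇d first holds at position 0, and ¬a holds at every earlier position along the way, so ¬a U ◇d holds.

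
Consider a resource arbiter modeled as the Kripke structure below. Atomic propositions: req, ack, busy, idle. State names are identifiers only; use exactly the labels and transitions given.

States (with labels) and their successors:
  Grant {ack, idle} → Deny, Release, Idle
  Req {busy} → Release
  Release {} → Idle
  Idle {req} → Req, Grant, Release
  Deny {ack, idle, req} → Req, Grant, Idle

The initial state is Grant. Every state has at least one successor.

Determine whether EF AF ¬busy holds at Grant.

States satisfying AF ¬busy: {Grant, Req, Release, Idle, Deny}.
States satisfying EF AF ¬busy: {Grant, Req, Release, Idle, Deny}.
Some path from Grant reaches a state where AF ¬busy holds.
Grant ∈ Sat(EF AF ¬busy).

Yes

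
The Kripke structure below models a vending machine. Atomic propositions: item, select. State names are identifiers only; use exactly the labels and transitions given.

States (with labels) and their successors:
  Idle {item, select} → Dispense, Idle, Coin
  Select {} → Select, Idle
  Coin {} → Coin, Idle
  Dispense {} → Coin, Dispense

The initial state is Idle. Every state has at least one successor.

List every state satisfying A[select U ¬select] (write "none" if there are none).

{Select, Coin, Dispense}

States satisfying select: {Idle}.
States satisfying ¬select: {Select, Coin, Dispense}.
States satisfying A[select U ¬select]: {Select, Coin, Dispense}.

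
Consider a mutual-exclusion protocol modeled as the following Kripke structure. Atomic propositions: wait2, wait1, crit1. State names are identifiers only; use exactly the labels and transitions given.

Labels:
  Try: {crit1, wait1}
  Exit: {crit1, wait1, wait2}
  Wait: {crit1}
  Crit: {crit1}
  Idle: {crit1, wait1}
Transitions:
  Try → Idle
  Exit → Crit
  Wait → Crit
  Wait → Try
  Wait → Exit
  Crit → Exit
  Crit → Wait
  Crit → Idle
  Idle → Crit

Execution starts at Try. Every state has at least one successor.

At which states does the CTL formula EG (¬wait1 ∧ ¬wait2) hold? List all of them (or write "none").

States satisfying ¬wait1 ∧ ¬wait2: {Wait, Crit}.
States satisfying EG (¬wait1 ∧ ¬wait2): {Wait, Crit}.

{Wait, Crit}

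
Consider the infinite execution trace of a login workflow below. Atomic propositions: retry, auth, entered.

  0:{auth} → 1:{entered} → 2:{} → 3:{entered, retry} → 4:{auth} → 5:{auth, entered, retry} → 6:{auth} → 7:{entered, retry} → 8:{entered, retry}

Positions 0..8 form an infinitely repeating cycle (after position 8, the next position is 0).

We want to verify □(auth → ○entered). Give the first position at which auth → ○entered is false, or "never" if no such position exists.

Check auth → ○entered at each position in order: 0 ✓, 1 ✓, 2 ✓, 3 ✓, 4 ✓.
At position 5 the labels are {auth, entered, retry} and the next position 6 has {auth}, so auth → ○entered is false there. This is the first violation.

5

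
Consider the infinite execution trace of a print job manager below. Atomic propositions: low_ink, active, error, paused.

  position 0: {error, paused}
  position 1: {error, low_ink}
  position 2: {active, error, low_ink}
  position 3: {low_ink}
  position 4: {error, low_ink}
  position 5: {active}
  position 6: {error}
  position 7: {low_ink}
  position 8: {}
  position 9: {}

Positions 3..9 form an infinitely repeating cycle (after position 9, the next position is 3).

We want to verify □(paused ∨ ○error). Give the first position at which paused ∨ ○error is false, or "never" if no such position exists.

2

Check paused ∨ ○error at each position in order: 0 ✓, 1 ✓.
At position 2 the labels are {active, error, low_ink} and the next position 3 has {low_ink}, so paused ∨ ○error is false there. This is the first violation.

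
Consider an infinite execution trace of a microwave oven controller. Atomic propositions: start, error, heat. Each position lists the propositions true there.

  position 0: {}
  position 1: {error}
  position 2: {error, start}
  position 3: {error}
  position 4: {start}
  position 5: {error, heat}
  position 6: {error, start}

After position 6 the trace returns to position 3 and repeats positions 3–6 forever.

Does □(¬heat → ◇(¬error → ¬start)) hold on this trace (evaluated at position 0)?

¬heat → ◇(¬error → ¬start) holds at every position 0..6, and those are all positions ever visited, so □(¬heat → ◇(¬error → ¬start)) holds.
Positions where ¬heat holds: 0, 1, 2, 3, 4, 6.
Check ◇(¬error → ¬start) at each: 0→ok, 1→ok, 2→ok, 3→ok, 4→ok, 6→ok.

Satisfied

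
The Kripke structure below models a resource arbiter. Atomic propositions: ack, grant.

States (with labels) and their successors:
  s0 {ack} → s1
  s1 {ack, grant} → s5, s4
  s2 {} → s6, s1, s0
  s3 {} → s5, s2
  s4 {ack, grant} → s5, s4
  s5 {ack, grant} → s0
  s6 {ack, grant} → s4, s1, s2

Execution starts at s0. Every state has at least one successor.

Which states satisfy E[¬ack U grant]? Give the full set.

{s1, s2, s3, s4, s5, s6}

States satisfying ¬ack: {s2, s3}.
States satisfying grant: {s1, s4, s5, s6}.
States satisfying E[¬ack U grant]: {s1, s2, s3, s4, s5, s6}.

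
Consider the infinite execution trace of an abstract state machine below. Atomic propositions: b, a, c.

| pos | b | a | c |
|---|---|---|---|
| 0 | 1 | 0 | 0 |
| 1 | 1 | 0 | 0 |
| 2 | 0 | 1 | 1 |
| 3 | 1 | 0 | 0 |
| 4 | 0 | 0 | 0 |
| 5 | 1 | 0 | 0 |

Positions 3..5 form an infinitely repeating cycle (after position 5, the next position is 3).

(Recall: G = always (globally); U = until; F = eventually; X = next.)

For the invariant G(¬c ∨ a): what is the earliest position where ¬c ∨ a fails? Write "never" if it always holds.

never

¬c ∨ a holds at every position 0..5, and those are all the positions the trace ever visits, so the invariant G(¬c ∨ a) is never violated.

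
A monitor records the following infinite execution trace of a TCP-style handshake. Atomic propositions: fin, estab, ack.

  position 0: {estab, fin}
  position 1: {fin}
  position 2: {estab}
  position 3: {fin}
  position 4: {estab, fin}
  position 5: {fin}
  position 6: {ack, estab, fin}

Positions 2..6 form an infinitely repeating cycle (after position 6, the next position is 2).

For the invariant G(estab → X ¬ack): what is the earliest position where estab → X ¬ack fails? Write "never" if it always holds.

never

estab → X ¬ack holds at every position 0..6, and those are all the positions the trace ever visits, so the invariant G(estab → X ¬ack) is never violated.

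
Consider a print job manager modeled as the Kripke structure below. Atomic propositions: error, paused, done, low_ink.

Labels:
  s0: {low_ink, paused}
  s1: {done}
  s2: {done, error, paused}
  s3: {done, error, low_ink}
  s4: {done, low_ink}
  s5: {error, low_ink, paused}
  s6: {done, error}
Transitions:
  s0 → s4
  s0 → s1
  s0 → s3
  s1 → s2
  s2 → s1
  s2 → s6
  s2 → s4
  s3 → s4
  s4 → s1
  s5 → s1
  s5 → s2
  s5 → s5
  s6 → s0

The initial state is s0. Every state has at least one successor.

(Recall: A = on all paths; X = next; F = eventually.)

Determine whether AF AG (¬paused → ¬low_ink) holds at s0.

States satisfying AG (¬paused → ¬low_ink): ∅.
States satisfying AF AG (¬paused → ¬low_ink): ∅.
There is a path from s0 along which AG (¬paused → ¬low_ink) never holds.
s0 ∉ Sat(AF AG (¬paused → ¬low_ink)).

Does not hold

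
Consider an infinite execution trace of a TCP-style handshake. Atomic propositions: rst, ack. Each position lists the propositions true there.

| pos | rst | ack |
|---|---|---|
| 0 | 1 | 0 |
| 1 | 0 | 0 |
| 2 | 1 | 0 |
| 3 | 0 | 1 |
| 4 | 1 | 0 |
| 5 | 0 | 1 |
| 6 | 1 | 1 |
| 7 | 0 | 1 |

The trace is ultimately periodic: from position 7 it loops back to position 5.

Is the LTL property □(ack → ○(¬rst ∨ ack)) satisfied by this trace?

Violated

ack → ○(¬rst ∨ ack) must hold at every position from 0 onward. It fails at position 3, so □(ack → ○(¬rst ∨ ack)) is false.
Positions where ack holds: 3, 5, 6, 7.
Check ○(¬rst ∨ ack) at each: 3→fails, 5→ok, 6→ok, 7→ok.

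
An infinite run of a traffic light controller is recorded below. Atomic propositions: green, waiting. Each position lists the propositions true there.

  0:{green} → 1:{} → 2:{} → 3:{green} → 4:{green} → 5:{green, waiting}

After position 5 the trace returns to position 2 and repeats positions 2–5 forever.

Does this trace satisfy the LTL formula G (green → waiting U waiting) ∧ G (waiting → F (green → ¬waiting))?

green → waiting U waiting must hold at every position from 0 onward. It fails at position 0, so G (green → waiting U waiting) is false.
Positions where green holds: 0, 3, 4, 5.
Check waiting U waiting at each: 0→fails, 3→fails, 4→fails, 5→ok.
waiting → F (green → ¬waiting) holds at every position 0..5, and those are all positions ever visited, so G (waiting → F (green → ¬waiting)) holds.
Positions where waiting holds: 5.
Check F (green → ¬waiting) at each: 5→ok.
At position 0: G (green → waiting U waiting) is false; G (waiting → F (green → ¬waiting)) is true; so G (green → waiting U waiting) ∧ G (waiting → F (green → ¬waiting)) is false.

Does not hold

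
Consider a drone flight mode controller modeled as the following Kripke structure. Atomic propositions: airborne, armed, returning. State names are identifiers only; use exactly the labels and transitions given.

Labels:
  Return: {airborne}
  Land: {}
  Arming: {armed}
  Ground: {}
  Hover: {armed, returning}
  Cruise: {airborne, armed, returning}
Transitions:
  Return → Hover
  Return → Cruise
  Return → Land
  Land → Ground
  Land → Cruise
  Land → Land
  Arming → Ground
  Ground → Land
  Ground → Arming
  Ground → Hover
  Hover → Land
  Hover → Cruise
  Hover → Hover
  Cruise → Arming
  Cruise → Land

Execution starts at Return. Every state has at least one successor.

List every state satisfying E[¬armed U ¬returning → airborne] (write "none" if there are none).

{Return, Land, Ground, Hover, Cruise}

States satisfying ¬armed: {Return, Land, Ground}.
States satisfying ¬returning → airborne: {Return, Hover, Cruise}.
States satisfying E[¬armed U ¬returning → airborne]: {Return, Land, Ground, Hover, Cruise}.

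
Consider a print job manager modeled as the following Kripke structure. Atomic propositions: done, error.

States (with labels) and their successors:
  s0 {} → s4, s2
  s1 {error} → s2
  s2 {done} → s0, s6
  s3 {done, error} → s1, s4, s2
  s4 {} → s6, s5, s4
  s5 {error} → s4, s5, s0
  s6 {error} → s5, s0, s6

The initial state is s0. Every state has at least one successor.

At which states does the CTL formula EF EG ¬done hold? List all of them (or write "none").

{s0, s1, s2, s3, s4, s5, s6}

States satisfying EG ¬done: {s0, s4, s5, s6}.
States satisfying EF EG ¬done: {s0, s1, s2, s3, s4, s5, s6}.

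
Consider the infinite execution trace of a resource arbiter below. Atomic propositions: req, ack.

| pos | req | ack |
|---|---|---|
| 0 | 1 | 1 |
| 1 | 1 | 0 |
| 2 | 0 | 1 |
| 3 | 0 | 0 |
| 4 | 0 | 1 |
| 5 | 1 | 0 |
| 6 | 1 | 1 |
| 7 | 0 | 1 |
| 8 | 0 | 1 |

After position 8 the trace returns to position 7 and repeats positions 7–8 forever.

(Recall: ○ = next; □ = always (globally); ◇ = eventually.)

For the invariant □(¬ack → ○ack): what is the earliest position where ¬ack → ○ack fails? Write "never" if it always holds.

¬ack → ○ack holds at every position 0..8, and those are all the positions the trace ever visits, so the invariant □(¬ack → ○ack) is never violated.

never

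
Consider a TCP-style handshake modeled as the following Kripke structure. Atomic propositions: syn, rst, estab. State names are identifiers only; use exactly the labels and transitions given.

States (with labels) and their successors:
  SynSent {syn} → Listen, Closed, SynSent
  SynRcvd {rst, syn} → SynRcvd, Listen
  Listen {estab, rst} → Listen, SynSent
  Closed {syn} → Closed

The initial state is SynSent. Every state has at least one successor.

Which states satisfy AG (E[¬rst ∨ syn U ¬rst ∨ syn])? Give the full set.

States satisfying E[¬rst ∨ syn U ¬rst ∨ syn]: {SynSent, SynRcvd, Closed}.
States satisfying AG (E[¬rst ∨ syn U ¬rst ∨ syn]): {Closed}.

{Closed}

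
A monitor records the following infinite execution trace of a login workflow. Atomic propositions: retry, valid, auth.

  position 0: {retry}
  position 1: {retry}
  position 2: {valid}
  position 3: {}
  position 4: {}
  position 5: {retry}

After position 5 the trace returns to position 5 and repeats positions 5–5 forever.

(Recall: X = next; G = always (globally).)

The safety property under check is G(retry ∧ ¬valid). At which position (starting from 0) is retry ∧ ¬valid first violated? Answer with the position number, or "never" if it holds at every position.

Check retry ∧ ¬valid at each position in order: 0 ✓, 1 ✓.
At position 2 the labels are {valid}, so retry ∧ ¬valid is false there. This is the first violation.

2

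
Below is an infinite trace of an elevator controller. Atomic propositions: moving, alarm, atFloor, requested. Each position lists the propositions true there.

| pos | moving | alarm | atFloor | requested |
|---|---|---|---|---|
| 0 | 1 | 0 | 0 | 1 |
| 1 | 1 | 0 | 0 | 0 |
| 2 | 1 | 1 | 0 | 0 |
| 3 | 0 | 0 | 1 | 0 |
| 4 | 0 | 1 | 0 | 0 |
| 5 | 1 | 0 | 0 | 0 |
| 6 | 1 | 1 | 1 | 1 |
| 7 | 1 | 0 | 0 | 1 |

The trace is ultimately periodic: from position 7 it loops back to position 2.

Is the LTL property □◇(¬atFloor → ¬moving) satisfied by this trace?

Yes

◇(¬atFloor → ¬moving) holds at every position 0..7, and those are all positions ever visited, so □◇(¬atFloor → ¬moving) holds.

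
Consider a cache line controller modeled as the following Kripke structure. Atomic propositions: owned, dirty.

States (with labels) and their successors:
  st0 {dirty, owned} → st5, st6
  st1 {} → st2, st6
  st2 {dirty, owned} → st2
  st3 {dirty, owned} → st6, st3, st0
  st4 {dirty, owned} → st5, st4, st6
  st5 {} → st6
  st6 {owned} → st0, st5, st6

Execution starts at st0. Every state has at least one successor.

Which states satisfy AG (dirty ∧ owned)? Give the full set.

States satisfying dirty ∧ owned: {st0, st2, st3, st4}.
States satisfying AG (dirty ∧ owned): {st2}.

{st2}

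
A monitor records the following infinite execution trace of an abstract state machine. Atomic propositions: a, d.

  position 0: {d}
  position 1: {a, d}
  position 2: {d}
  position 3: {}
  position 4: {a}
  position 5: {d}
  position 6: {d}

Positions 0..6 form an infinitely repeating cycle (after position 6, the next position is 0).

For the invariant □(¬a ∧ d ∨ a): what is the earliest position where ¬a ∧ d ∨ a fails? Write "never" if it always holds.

Check ¬a ∧ d ∨ a at each position in order: 0 ✓, 1 ✓, 2 ✓.
At position 3 the labels are {}, so ¬a ∧ d ∨ a is false there. This is the first violation.

3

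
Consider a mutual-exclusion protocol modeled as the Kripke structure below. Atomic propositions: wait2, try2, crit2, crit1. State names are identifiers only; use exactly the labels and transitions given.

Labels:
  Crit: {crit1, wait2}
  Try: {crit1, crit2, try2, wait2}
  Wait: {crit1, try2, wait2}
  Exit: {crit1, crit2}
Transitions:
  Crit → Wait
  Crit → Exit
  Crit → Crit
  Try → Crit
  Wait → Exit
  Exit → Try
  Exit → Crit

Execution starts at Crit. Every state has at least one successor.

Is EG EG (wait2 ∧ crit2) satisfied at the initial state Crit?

No

States satisfying EG (wait2 ∧ crit2): ∅.
States satisfying EG EG (wait2 ∧ crit2): ∅.
No suitable path/successor from Crit witnesses the formula.
Crit ∉ Sat(EG EG (wait2 ∧ crit2)).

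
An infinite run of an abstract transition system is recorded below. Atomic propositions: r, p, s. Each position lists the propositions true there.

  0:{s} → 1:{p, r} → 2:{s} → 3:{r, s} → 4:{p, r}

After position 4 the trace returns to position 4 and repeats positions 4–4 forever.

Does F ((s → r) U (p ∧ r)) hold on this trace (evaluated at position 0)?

(s → r) U (p ∧ r) holds at position 1, which is reachable from 0, so F ((s → r) U (p ∧ r)) holds.

Yes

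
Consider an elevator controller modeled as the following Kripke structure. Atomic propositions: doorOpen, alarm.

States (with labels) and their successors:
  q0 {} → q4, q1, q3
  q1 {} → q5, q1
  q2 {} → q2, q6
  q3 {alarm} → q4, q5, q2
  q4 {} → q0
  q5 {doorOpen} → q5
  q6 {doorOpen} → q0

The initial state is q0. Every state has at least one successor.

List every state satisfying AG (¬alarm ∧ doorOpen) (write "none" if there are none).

States satisfying ¬alarm ∧ doorOpen: {q5, q6}.
States satisfying AG (¬alarm ∧ doorOpen): {q5}.

{q5}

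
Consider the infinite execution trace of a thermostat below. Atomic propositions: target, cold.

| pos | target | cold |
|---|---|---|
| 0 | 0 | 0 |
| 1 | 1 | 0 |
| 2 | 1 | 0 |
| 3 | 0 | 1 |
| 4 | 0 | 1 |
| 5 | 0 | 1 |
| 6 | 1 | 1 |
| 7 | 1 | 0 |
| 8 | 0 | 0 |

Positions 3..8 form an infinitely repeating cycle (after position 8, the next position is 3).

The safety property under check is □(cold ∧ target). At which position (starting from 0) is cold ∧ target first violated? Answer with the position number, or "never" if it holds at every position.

0

At position 0 the labels are {}, so cold ∧ target is false there. This is the first violation.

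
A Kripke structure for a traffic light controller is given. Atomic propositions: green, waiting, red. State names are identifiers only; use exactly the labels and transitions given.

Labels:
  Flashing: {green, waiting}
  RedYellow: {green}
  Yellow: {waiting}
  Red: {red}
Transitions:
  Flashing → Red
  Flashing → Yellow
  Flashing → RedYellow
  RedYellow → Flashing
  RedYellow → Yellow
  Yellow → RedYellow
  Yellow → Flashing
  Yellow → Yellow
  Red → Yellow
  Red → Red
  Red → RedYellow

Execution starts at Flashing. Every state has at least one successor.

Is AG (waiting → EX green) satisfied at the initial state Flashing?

States satisfying waiting → EX green: {Flashing, RedYellow, Yellow, Red}.
States satisfying AG (waiting → EX green): {Flashing, RedYellow, Yellow, Red}.
Every state reachable from Flashing satisfies waiting → EX green.
Flashing ∈ Sat(AG (waiting → EX green)).

Satisfied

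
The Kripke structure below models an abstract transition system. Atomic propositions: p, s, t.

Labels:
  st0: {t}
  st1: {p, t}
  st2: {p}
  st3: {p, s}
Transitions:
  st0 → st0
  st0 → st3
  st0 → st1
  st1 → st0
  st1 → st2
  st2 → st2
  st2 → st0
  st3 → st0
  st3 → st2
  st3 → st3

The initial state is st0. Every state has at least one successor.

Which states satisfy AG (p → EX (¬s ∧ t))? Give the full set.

States satisfying p → EX (¬s ∧ t): {st0, st1, st2, st3}.
States satisfying AG (p → EX (¬s ∧ t)): {st0, st1, st2, st3}.

{st0, st1, st2, st3}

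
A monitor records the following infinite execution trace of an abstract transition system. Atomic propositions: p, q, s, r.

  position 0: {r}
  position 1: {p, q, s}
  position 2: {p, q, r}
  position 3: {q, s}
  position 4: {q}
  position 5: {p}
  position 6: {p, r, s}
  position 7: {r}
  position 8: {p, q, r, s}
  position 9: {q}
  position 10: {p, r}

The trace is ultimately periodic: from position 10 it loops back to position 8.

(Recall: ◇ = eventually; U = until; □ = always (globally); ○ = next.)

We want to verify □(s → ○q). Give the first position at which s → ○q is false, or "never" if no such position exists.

6

Check s → ○q at each position in order: 0 ✓, 1 ✓, 2 ✓, 3 ✓, 4 ✓, 5 ✓.
At position 6 the labels are {p, r, s} and the next position 7 has {r}, so s → ○q is false there. This is the first violation.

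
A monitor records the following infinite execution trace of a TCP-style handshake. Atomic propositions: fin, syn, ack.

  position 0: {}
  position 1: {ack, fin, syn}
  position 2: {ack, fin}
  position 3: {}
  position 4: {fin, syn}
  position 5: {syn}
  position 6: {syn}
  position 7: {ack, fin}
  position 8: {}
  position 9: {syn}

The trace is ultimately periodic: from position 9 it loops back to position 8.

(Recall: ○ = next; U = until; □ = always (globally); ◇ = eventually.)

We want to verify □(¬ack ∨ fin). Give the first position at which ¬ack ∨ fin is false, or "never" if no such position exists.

¬ack ∨ fin holds at every position 0..9, and those are all the positions the trace ever visits, so the invariant □(¬ack ∨ fin) is never violated.

never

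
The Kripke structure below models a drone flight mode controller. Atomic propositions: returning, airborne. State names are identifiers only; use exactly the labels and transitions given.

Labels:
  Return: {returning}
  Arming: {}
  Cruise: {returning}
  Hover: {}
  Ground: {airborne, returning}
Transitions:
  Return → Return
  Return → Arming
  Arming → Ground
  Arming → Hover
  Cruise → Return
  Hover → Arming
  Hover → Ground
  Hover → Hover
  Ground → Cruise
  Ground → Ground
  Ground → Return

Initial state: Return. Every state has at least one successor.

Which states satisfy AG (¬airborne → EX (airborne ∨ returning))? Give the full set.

States satisfying ¬airborne → EX (airborne ∨ returning): {Return, Arming, Cruise, Hover, Ground}.
States satisfying AG (¬airborne → EX (airborne ∨ returning)): {Return, Arming, Cruise, Hover, Ground}.

{Return, Arming, Cruise, Hover, Ground}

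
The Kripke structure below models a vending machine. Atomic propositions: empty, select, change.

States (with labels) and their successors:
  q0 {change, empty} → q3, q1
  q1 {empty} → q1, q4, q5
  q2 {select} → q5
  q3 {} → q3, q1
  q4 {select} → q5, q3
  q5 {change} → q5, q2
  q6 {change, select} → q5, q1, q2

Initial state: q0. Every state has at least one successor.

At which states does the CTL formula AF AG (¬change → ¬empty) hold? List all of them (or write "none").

States satisfying AG (¬change → ¬empty): {q2, q5}.
States satisfying AF AG (¬change → ¬empty): {q2, q5}.

{q2, q5}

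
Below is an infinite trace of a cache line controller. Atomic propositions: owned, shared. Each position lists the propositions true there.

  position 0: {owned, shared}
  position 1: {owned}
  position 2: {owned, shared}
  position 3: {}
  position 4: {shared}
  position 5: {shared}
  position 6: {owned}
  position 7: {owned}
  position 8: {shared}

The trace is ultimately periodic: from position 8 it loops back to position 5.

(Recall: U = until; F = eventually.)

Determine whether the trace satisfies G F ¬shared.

Yes

F ¬shared holds at every position 0..8, and those are all positions ever visited, so G F ¬shared holds.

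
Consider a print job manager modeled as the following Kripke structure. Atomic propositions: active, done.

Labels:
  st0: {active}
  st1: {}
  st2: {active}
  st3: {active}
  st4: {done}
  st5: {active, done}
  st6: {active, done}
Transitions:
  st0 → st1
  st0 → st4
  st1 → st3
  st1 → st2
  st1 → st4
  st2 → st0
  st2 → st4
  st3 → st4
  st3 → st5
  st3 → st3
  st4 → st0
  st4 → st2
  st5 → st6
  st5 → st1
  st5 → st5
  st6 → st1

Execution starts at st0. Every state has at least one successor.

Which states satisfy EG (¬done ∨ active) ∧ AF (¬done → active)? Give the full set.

{st0, st1, st2, st3, st5, st6}

States satisfying ¬done ∨ active: {st0, st1, st2, st3, st5, st6}.
States satisfying EG (¬done ∨ active): {st0, st1, st2, st3, st5, st6}.
States satisfying ¬done → active: {st0, st2, st3, st4, st5, st6}.
States satisfying AF (¬done → active): {st0, st1, st2, st3, st4, st5, st6}.
States satisfying EG (¬done ∨ active) ∧ AF (¬done → active): {st0, st1, st2, st3, st5, st6}.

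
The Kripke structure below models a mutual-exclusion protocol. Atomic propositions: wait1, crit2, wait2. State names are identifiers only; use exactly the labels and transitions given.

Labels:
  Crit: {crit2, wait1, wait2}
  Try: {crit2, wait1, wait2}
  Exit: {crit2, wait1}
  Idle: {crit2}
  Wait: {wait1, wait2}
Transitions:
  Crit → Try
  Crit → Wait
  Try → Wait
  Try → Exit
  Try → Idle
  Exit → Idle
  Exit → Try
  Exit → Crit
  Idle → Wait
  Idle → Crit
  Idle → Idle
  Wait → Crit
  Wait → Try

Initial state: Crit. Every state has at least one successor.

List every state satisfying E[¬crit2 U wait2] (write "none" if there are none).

{Crit, Try, Wait}

States satisfying ¬crit2: {Wait}.
States satisfying wait2: {Crit, Try, Wait}.
States satisfying E[¬crit2 U wait2]: {Crit, Try, Wait}.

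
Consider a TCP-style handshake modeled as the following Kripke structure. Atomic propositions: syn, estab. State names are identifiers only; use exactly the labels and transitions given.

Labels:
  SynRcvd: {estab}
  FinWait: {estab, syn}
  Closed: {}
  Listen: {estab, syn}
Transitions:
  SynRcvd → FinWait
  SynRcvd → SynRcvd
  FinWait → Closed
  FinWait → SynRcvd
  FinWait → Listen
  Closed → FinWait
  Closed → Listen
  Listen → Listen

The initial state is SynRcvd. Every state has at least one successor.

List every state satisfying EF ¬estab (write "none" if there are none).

{SynRcvd, FinWait, Closed}

States satisfying ¬estab: {Closed}.
States satisfying EF ¬estab: {SynRcvd, FinWait, Closed}.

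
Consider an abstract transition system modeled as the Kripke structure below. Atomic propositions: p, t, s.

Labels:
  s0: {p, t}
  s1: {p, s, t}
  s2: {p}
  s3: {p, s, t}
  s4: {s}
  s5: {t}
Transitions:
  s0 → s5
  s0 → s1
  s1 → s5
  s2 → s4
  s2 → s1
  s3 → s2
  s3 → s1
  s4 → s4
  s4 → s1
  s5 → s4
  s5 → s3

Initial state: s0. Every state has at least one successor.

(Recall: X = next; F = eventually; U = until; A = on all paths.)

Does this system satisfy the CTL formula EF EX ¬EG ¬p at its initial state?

States satisfying EX ¬EG ¬p: {s0, s2, s3, s4, s5}.
States satisfying EF EX ¬EG ¬p: {s0, s1, s2, s3, s4, s5}.
Some path from s0 reaches a state where EX ¬EG ¬p holds.
s0 ∈ Sat(EF EX ¬EG ¬p).

Yes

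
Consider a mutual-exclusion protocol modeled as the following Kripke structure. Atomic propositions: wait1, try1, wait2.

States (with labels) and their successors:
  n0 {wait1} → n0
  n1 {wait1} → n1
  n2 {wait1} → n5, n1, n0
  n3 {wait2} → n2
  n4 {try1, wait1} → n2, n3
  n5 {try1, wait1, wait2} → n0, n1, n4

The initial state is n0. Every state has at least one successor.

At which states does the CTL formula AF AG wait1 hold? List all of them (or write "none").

{n0, n1}

States satisfying AG wait1: {n0, n1}.
States satisfying AF AG wait1: {n0, n1}.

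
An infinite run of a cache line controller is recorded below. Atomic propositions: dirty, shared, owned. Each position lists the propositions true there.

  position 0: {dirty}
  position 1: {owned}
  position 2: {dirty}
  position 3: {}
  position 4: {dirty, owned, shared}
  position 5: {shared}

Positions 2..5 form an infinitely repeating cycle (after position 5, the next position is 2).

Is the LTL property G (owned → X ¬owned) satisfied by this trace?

owned → X ¬owned holds at every position 0..5, and those are all positions ever visited, so G (owned → X ¬owned) holds.
Positions where owned holds: 1, 4.
Check X ¬owned at each: 1→ok, 4→ok.

Yes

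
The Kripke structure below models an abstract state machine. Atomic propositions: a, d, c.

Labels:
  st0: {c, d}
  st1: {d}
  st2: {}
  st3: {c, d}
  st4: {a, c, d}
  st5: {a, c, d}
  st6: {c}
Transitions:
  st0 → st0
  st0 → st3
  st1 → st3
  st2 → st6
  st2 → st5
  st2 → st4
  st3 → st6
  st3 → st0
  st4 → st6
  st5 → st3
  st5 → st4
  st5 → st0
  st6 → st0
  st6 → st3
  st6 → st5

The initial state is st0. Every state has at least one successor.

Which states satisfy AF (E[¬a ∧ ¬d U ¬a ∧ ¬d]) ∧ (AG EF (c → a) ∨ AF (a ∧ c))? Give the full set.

{st2, st4, st6}

States satisfying E[¬a ∧ ¬d U ¬a ∧ ¬d]: {st2, st6}.
States satisfying AF (E[¬a ∧ ¬d U ¬a ∧ ¬d]): {st2, st4, st6}.
States satisfying EF (c → a): {st0, st1, st2, st3, st4, st5, st6}.
States satisfying AG EF (c → a): {st0, st1, st2, st3, st4, st5, st6}.
States satisfying a ∧ c: {st4, st5}.
States satisfying AF (a ∧ c): {st4, st5}.
States satisfying AG EF (c → a) ∨ AF (a ∧ c): {st0, st1, st2, st3, st4, st5, st6}.
States satisfying AF (E[¬a ∧ ¬d U ¬a ∧ ¬d]) ∧ (AG EF (c → a) ∨ AF (a ∧ c)): {st2, st4, st6}.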